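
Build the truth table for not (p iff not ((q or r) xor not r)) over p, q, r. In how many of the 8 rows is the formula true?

4

  p      q      r    |  (q or r)  not r  ((q or r) xor not r)  not ((q or r) xor not r)    φ  
 True   True   True  |    True    False          True                   False             True
 True   True  False  |    True     True         False                    True            False
 True  False   True  |    True    False          True                   False             True
 True  False  False  |   False     True          True                   False             True
False   True   True  |    True    False          True                   False            False
False   True  False  |    True     True         False                    True             True
False  False   True  |    True    False          True                   False            False
False  False  False  |   False     True          True                   False            False
The formula is true on 4 of the 8 rows.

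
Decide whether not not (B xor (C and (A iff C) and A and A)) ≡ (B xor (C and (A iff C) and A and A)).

equivalent

A | B | C || φ | ψ
T | T | T || F | F
T | T | F || T | T
T | F | T || T | T
T | F | F || F | F
F | T | T || T | T
F | T | F || T | T
F | F | T || F | F
F | F | F || F | F
The columns for φ and ψ agree on every row, so they are logically equivalent.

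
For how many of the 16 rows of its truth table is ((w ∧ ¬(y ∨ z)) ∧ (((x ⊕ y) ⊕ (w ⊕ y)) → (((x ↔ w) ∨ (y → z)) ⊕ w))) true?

1

x  y  z  w  |  (y ∨ z)  ¬(y ∨ z)  (w ∧ ¬(y ∨ z))  (x ⊕ y)  (w ⊕ y)  ((x ⊕ y) ⊕ (w ⊕ y))  (x ↔ w)  (y → z)  ((x ↔ w) ∨ (y → z))  (((x ↔ w) ∨ (y → z)) ⊕ w)  φ
0  0  0  0  |     0        1            0            0        0              0              1        1              1                       1              0
0  0  0  1  |     0        1            1            0        1              1              0        1              1                       0              0
0  0  1  0  |     1        0            0            0        0              0              1        1              1                       1              0
0  0  1  1  |     1        0            0            0        1              1              0        1              1                       0              0
0  1  0  0  |     1        0            0            1        1              0              1        0              1                       1              0
0  1  0  1  |     1        0            0            1        0              1              0        0              0                       1              0
0  1  1  0  |     1        0            0            1        1              0              1        1              1                       1              0
0  1  1  1  |     1        0            0            1        0              1              0        1              1                       0              0
1  0  0  0  |     0        1            0            1        0              1              0        1              1                       1              0
1  0  0  1  |     0        1            1            1        1              0              1        1              1                       0              1
1  0  1  0  |     1        0            0            1        0              1              0        1              1                       1              0
1  0  1  1  |     1        0            0            1        1              0              1        1              1                       0              0
1  1  0  0  |     1        0            0            0        1              1              0        0              0                       0              0
1  1  0  1  |     1        0            0            0        0              0              1        0              1                       0              0
1  1  1  0  |     1        0            0            0        1              1              0        1              1                       1              0
1  1  1  1  |     1        0            0            0        0              0              1        1              1                       0              0
The formula is true on 1 of the 16 rows.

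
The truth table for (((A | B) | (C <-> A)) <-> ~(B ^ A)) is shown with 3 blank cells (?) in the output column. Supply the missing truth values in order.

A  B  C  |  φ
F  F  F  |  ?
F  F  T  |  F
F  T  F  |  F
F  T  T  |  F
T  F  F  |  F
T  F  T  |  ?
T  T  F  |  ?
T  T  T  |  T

T, F, T

Row A=F, B=F, C=F: ((A | B) | (C <-> A)) = T, ~(B ^ A) = T, so the formula = T.
Row A=T, B=F, C=T: ((A | B) | (C <-> A)) = T, ~(B ^ A) = F, so the formula = F.
Row A=T, B=T, C=F: ((A | B) | (C <-> A)) = T, ~(B ^ A) = T, so the formula = T.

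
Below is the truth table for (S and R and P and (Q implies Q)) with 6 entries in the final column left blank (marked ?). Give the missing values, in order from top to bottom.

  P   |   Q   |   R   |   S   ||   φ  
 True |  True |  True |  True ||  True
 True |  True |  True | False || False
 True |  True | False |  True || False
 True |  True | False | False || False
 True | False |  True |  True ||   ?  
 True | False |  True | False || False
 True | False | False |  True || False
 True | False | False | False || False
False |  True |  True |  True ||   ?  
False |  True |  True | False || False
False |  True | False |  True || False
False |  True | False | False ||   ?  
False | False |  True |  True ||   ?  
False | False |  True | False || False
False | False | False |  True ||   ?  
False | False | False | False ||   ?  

True, False, False, False, False, False

Row P=True, Q=False, R=True, S=True: (Q implies Q) = True, so the formula = True.
Row P=False, Q=True, R=True, S=True: (Q implies Q) = True, so the formula = False.
Row P=False, Q=True, R=False, S=False: (Q implies Q) = True, so the formula = False.
Row P=False, Q=False, R=True, S=True: (Q implies Q) = True, so the formula = False.
Row P=False, Q=False, R=False, S=True: (Q implies Q) = True, so the formula = False.
Row P=False, Q=False, R=False, S=False: (Q implies Q) = True, so the formula = False.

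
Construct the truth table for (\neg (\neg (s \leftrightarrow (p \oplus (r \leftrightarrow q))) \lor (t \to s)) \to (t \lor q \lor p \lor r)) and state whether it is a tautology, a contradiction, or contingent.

p  q  r  s  t  |  φ
F  F  F  F  F  |  T
F  F  F  F  T  |  T
F  F  F  T  F  |  T
F  F  F  T  T  |  T
F  F  T  F  F  |  T
F  F  T  F  T  |  T
F  F  T  T  F  |  T
F  F  T  T  T  |  T
F  T  F  F  F  |  T
F  T  F  F  T  |  T
F  T  F  T  F  |  T
F  T  F  T  T  |  T
F  T  T  F  F  |  T
F  T  T  F  T  |  T
F  T  T  T  F  |  T
F  T  T  T  T  |  T
T  F  F  F  F  |  T
T  F  F  F  T  |  T
T  F  F  T  F  |  T
T  F  F  T  T  |  T
T  F  T  F  F  |  T
T  F  T  F  T  |  T
T  F  T  T  F  |  T
T  F  T  T  T  |  T
T  T  F  F  F  |  T
T  T  F  F  T  |  T
T  T  F  T  F  |  T
T  T  F  T  T  |  T
T  T  T  F  F  |  T
T  T  T  F  T  |  T
T  T  T  T  F  |  T
T  T  T  T  T  |  T
Every row is T, so the formula is a tautology.

tautology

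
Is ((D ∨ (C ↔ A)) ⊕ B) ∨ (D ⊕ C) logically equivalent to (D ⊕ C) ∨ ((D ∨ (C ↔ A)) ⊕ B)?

equivalent

  A   |   B   |   C   |   D   ||   φ   |   ψ  
 True |  True |  True |  True || False | False
 True |  True |  True | False ||  True |  True
 True |  True | False |  True ||  True |  True
 True |  True | False | False ||  True |  True
 True | False |  True |  True ||  True |  True
 True | False |  True | False ||  True |  True
 True | False | False |  True ||  True |  True
 True | False | False | False || False | False
False |  True |  True |  True || False | False
False |  True |  True | False ||  True |  True
False |  True | False |  True ||  True |  True
False |  True | False | False || False | False
False | False |  True |  True ||  True |  True
False | False |  True | False ||  True |  True
False | False | False |  True ||  True |  True
False | False | False | False ||  True |  True
The columns for φ and ψ agree on every row, so they are logically equivalent.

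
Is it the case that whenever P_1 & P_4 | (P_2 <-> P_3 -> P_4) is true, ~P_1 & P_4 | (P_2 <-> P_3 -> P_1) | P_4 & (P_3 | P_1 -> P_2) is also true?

 P_1    P_2    P_3    P_4   |    φ      ψ  
 True   True   True   True  |   True   True
 True   True   True  False  |  False   True
 True   True  False   True  |   True   True
 True   True  False  False  |   True   True
 True  False   True   True  |   True  False
 True  False   True  False  |   True  False
 True  False  False   True  |   True  False
 True  False  False  False  |  False  False
False   True   True   True  |   True   True
False   True   True  False  |  False  False
False   True  False   True  |   True   True
False   True  False  False  |   True   True
False  False   True   True  |  False   True
False  False   True  False  |   True   True
False  False  False   True  |  False   True
False  False  False  False  |  False  False
At P_1=True, P_2=False, P_3=True, P_4=True we have φ true but ψ false, so φ does not entail ψ.

no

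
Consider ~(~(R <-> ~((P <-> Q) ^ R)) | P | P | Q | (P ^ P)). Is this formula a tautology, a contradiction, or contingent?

contingent

P | Q | R | φ
- | - | - | -
T | T | T | F
T | T | F | F
T | F | T | F
T | F | F | F
F | T | T | F
F | T | F | F
F | F | T | T
F | F | F | T
2 of 8 rows are T, so the formula is contingent.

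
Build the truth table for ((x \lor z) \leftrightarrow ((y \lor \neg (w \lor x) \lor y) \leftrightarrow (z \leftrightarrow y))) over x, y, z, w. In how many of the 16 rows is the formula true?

x  y  z  w  |  (x \lor z)  (w \lor x)  \neg (w \lor x)  (z \leftrightarrow y)  φ
T  T  T  T  |      T           T              F                   T            T
T  T  T  F  |      T           T              F                   T            T
T  T  F  T  |      T           T              F                   F            F
T  T  F  F  |      T           T              F                   F            F
T  F  T  T  |      T           T              F                   F            T
T  F  T  F  |      T           T              F                   F            T
T  F  F  T  |      T           T              F                   T            F
T  F  F  F  |      T           T              F                   T            F
F  T  T  T  |      T           T              F                   T            T
F  T  T  F  |      T           F              T                   T            T
F  T  F  T  |      F           T              F                   F            T
F  T  F  F  |      F           F              T                   F            T
F  F  T  T  |      T           T              F                   F            T
F  F  T  F  |      T           F              T                   F            F
F  F  F  T  |      F           T              F                   T            T
F  F  F  F  |      F           F              T                   T            F
The formula is true on 10 of the 16 rows.

10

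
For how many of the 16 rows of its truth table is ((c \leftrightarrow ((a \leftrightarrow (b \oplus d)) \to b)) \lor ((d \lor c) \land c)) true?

  a   |   b   |   c   |   d   ||   φ  
 True |  True |  True |  True ||  True
 True |  True |  True | False ||  True
 True |  True | False |  True || False
 True |  True | False | False || False
 True | False |  True |  True ||  True
 True | False |  True | False ||  True
 True | False | False |  True ||  True
 True | False | False | False || False
False |  True |  True |  True ||  True
False |  True |  True | False ||  True
False |  True | False |  True || False
False |  True | False | False || False
False | False |  True |  True ||  True
False | False |  True | False ||  True
False | False | False |  True || False
False | False | False | False ||  True
The formula is true on 10 of the 16 rows.

10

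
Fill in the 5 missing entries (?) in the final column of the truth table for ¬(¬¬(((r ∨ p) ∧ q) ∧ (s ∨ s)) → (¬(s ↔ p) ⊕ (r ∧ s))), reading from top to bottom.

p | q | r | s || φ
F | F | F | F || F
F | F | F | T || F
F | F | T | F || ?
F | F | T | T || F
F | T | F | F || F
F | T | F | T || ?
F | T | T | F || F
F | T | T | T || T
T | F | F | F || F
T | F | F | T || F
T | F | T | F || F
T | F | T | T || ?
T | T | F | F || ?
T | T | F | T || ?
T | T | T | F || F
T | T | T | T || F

F, F, F, F, T

Row p=F, q=F, r=T, s=F: ¬¬(((r ∨ p) ∧ q) ∧ (s ∨ s)) = F, (¬(s ↔ p) ⊕ (r ∧ s)) = F, (¬¬(((r ∨ p) ∧ q) ∧ (s ∨ s)) → (¬(s ↔ p) ⊕ (r ∧ s))) = T, so the formula = F.
Row p=F, q=T, r=F, s=T: ¬¬(((r ∨ p) ∧ q) ∧ (s ∨ s)) = F, (¬(s ↔ p) ⊕ (r ∧ s)) = T, (¬¬(((r ∨ p) ∧ q) ∧ (s ∨ s)) → (¬(s ↔ p) ⊕ (r ∧ s))) = T, so the formula = F.
Row p=T, q=F, r=T, s=T: ¬¬(((r ∨ p) ∧ q) ∧ (s ∨ s)) = F, (¬(s ↔ p) ⊕ (r ∧ s)) = T, (¬¬(((r ∨ p) ∧ q) ∧ (s ∨ s)) → (¬(s ↔ p) ⊕ (r ∧ s))) = T, so the formula = F.
Row p=T, q=T, r=F, s=F: ¬¬(((r ∨ p) ∧ q) ∧ (s ∨ s)) = F, (¬(s ↔ p) ⊕ (r ∧ s)) = T, (¬¬(((r ∨ p) ∧ q) ∧ (s ∨ s)) → (¬(s ↔ p) ⊕ (r ∧ s))) = T, so the formula = F.
Row p=T, q=T, r=F, s=T: ¬¬(((r ∨ p) ∧ q) ∧ (s ∨ s)) = T, (¬(s ↔ p) ⊕ (r ∧ s)) = F, (¬¬(((r ∨ p) ∧ q) ∧ (s ∨ s)) → (¬(s ↔ p) ⊕ (r ∧ s))) = F, so the formula = T.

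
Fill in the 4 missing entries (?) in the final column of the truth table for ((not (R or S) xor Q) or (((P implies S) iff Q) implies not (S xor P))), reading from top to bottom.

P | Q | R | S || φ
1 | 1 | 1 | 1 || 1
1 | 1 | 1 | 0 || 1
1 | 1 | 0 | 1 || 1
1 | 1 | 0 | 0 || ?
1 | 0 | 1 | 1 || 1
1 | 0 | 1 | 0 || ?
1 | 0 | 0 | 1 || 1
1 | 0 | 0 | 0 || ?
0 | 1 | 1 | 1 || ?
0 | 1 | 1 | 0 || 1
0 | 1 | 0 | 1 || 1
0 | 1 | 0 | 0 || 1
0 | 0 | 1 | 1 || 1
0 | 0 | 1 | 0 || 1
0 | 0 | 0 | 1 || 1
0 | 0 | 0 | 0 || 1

Row P=1, Q=1, R=0, S=0: (not (R or S) xor Q) = 0, (((P implies S) iff Q) implies not (S xor P)) = 1, so the formula = 1.
Row P=1, Q=0, R=1, S=0: (not (R or S) xor Q) = 0, (((P implies S) iff Q) implies not (S xor P)) = 0, so the formula = 0.
Row P=1, Q=0, R=0, S=0: (not (R or S) xor Q) = 1, (((P implies S) iff Q) implies not (S xor P)) = 0, so the formula = 1.
Row P=0, Q=1, R=1, S=1: (not (R or S) xor Q) = 1, (((P implies S) iff Q) implies not (S xor P)) = 0, so the formula = 1.

1, 0, 1, 1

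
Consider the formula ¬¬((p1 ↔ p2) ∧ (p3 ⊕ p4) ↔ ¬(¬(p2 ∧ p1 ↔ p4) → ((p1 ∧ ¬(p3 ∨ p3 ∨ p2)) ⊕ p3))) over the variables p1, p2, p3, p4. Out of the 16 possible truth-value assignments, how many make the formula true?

11

p1 | p2 | p3 | p4 | φ
-- | -- | -- | -- | -
1  | 1  | 1  | 1  | 1
1  | 1  | 1  | 0  | 0
1  | 1  | 0  | 1  | 0
1  | 1  | 0  | 0  | 0
1  | 0  | 1  | 1  | 1
1  | 0  | 1  | 0  | 1
1  | 0  | 0  | 1  | 1
1  | 0  | 0  | 0  | 1
0  | 1  | 1  | 1  | 1
0  | 1  | 1  | 0  | 1
0  | 1  | 0  | 1  | 0
0  | 1  | 0  | 0  | 1
0  | 0  | 1  | 1  | 1
0  | 0  | 1  | 0  | 0
0  | 0  | 0  | 1  | 1
0  | 0  | 0  | 0  | 1
The formula is true on 11 of the 16 rows.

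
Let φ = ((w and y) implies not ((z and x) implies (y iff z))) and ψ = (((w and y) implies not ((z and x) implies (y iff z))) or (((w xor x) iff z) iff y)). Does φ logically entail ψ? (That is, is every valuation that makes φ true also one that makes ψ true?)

yes

x | y | z | w | φ | ψ
- | - | - | - | - | -
T | T | T | T | F | F
T | T | T | F | T | T
T | T | F | T | F | T
T | T | F | F | T | T
T | F | T | T | T | T
T | F | T | F | T | T
T | F | F | T | T | T
T | F | F | F | T | T
F | T | T | T | F | T
F | T | T | F | T | T
F | T | F | T | F | F
F | T | F | F | T | T
F | F | T | T | T | T
F | F | T | F | T | T
F | F | F | T | T | T
F | F | F | F | T | T
In every row where φ is true, ψ is also true, so φ ⊨ ψ.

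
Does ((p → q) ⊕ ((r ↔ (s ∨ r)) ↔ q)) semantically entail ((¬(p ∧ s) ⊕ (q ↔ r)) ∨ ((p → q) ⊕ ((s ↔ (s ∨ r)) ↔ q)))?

p | q | r | s | φ | ψ
- | - | - | - | - | -
F | F | F | F | T | T
F | F | F | T | F | T
F | F | T | F | T | T
F | F | T | T | T | T
F | T | F | F | F | T
F | T | F | T | T | T
F | T | T | F | F | T
F | T | T | T | F | F
T | F | F | F | F | F
T | F | F | T | T | T
T | F | T | F | F | T
T | F | T | T | F | F
T | T | F | F | F | T
T | T | F | T | T | F
T | T | T | F | F | T
T | T | T | T | F | T
At p=T, q=T, r=F, s=T we have φ true but ψ false, so φ does not entail ψ.

no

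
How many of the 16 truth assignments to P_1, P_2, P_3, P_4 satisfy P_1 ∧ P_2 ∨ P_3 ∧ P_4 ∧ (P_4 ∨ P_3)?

P_1 | P_2 | P_3 | P_4 | φ
--- | --- | --- | --- | -
 T  |  T  |  T  |  T  | T
 T  |  T  |  T  |  F  | T
 T  |  T  |  F  |  T  | T
 T  |  T  |  F  |  F  | T
 T  |  F  |  T  |  T  | T
 T  |  F  |  T  |  F  | F
 T  |  F  |  F  |  T  | F
 T  |  F  |  F  |  F  | F
 F  |  T  |  T  |  T  | T
 F  |  T  |  T  |  F  | F
 F  |  T  |  F  |  T  | F
 F  |  T  |  F  |  F  | F
 F  |  F  |  T  |  T  | T
 F  |  F  |  T  |  F  | F
 F  |  F  |  F  |  T  | F
 F  |  F  |  F  |  F  | F
The formula is true on 7 of the 16 rows.

7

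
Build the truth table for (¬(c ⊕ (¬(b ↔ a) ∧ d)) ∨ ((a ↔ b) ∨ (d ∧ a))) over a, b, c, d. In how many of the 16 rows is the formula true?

a | b | c | d || φ
F | F | F | F || T
F | F | F | T || T
F | F | T | F || T
F | F | T | T || T
F | T | F | F || T
F | T | F | T || F
F | T | T | F || F
F | T | T | T || T
T | F | F | F || T
T | F | F | T || T
T | F | T | F || F
T | F | T | T || T
T | T | F | F || T
T | T | F | T || T
T | T | T | F || T
T | T | T | T || T
The formula is true on 13 of the 16 rows.

13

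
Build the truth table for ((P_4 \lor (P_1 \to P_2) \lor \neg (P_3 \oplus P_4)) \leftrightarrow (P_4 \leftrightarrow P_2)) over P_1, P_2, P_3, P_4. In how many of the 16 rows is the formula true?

7

P_1 | P_2 | P_3 | P_4 | φ
--- | --- | --- | --- | -
 F  |  F  |  F  |  F  | T
 F  |  F  |  F  |  T  | F
 F  |  F  |  T  |  F  | T
 F  |  F  |  T  |  T  | F
 F  |  T  |  F  |  F  | F
 F  |  T  |  F  |  T  | T
 F  |  T  |  T  |  F  | F
 F  |  T  |  T  |  T  | T
 T  |  F  |  F  |  F  | T
 T  |  F  |  F  |  T  | F
 T  |  F  |  T  |  F  | F
 T  |  F  |  T  |  T  | F
 T  |  T  |  F  |  F  | F
 T  |  T  |  F  |  T  | T
 T  |  T  |  T  |  F  | F
 T  |  T  |  T  |  T  | T
The formula is true on 7 of the 16 rows.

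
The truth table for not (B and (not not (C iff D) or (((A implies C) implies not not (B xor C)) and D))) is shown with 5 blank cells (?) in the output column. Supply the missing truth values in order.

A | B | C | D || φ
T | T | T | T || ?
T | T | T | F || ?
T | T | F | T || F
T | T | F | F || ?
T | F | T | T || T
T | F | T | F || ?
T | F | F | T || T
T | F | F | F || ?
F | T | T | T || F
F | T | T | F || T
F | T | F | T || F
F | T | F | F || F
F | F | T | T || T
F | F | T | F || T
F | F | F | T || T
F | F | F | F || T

F, T, F, T, T

Row A=T, B=T, C=T, D=T: (not not (C iff D) or (((A implies C) implies not not (B xor C)) and D)) = T, (B and (not not (C iff D) or (((A implies C) implies not not (B xor C)) and D))) = T, so the formula = F.
Row A=T, B=T, C=T, D=F: (not not (C iff D) or (((A implies C) implies not not (B xor C)) and D)) = F, (B and (not not (C iff D) or (((A implies C) implies not not (B xor C)) and D))) = F, so the formula = T.
Row A=T, B=T, C=F, D=F: (not not (C iff D) or (((A implies C) implies not not (B xor C)) and D)) = T, (B and (not not (C iff D) or (((A implies C) implies not not (B xor C)) and D))) = T, so the formula = F.
Row A=T, B=F, C=T, D=F: (not not (C iff D) or (((A implies C) implies not not (B xor C)) and D)) = F, (B and (not not (C iff D) or (((A implies C) implies not not (B xor C)) and D))) = F, so the formula = T.
Row A=T, B=F, C=F, D=F: (not not (C iff D) or (((A implies C) implies not not (B xor C)) and D)) = T, (B and (not not (C iff D) or (((A implies C) implies not not (B xor C)) and D))) = F, so the formula = T.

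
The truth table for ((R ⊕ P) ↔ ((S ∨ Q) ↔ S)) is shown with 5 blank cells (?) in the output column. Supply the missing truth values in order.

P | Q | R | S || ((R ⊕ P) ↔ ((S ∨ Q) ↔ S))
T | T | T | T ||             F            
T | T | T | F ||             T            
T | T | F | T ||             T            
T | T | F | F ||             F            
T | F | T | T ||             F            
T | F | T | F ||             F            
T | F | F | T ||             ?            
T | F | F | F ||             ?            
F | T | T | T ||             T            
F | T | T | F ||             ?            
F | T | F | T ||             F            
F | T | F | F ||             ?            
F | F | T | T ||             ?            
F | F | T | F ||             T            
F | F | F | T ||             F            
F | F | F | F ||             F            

T, T, F, T, T

Row P=T, Q=F, R=F, S=T: (R ⊕ P) = T, ((S ∨ Q) ↔ S) = T, so ((R ⊕ P) ↔ ((S ∨ Q) ↔ S)) = T.
Row P=T, Q=F, R=F, S=F: (R ⊕ P) = T, ((S ∨ Q) ↔ S) = T, so ((R ⊕ P) ↔ ((S ∨ Q) ↔ S)) = T.
Row P=F, Q=T, R=T, S=F: (R ⊕ P) = T, ((S ∨ Q) ↔ S) = F, so ((R ⊕ P) ↔ ((S ∨ Q) ↔ S)) = F.
Row P=F, Q=T, R=F, S=F: (R ⊕ P) = F, ((S ∨ Q) ↔ S) = F, so ((R ⊕ P) ↔ ((S ∨ Q) ↔ S)) = T.
Row P=F, Q=F, R=T, S=T: (R ⊕ P) = T, ((S ∨ Q) ↔ S) = T, so ((R ⊕ P) ↔ ((S ∨ Q) ↔ S)) = T.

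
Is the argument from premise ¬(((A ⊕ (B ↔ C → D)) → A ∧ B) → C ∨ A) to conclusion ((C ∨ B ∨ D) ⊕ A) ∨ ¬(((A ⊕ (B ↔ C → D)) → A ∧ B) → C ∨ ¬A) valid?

no

A  B  C  D  |  φ  ψ
0  0  0  0  |  1  0
0  0  0  1  |  1  1
0  0  1  0  |  0  1
0  0  1  1  |  0  1
0  1  0  0  |  0  1
0  1  0  1  |  0  1
0  1  1  0  |  0  1
0  1  1  1  |  0  1
1  0  0  0  |  0  1
1  0  0  1  |  0  0
1  0  1  0  |  0  0
1  0  1  1  |  0  0
1  1  0  0  |  0  1
1  1  0  1  |  0  1
1  1  1  0  |  0  0
1  1  1  1  |  0  0
At A=0, B=0, C=0, D=0 we have φ true but ψ false, so φ does not entail ψ.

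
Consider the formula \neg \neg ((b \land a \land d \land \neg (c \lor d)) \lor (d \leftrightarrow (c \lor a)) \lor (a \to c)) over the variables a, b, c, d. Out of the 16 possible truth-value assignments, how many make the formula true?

a | b | c | d | (c \lor d) | \neg (c \lor d) | (c \lor a) | (a \to c) | φ
- | - | - | - | ---------- | --------------- | ---------- | --------- | -
T | T | T | T |     T      |        F        |     T      |     T     | T
T | T | T | F |     T      |        F        |     T      |     T     | T
T | T | F | T |     T      |        F        |     T      |     F     | T
T | T | F | F |     F      |        T        |     T      |     F     | F
T | F | T | T |     T      |        F        |     T      |     T     | T
T | F | T | F |     T      |        F        |     T      |     T     | T
T | F | F | T |     T      |        F        |     T      |     F     | T
T | F | F | F |     F      |        T        |     T      |     F     | F
F | T | T | T |     T      |        F        |     T      |     T     | T
F | T | T | F |     T      |        F        |     T      |     T     | T
F | T | F | T |     T      |        F        |     F      |     T     | T
F | T | F | F |     F      |        T        |     F      |     T     | T
F | F | T | T |     T      |        F        |     T      |     T     | T
F | F | T | F |     T      |        F        |     T      |     T     | T
F | F | F | T |     T      |        F        |     F      |     T     | T
F | F | F | F |     F      |        T        |     F      |     T     | T
The formula is true on 14 of the 16 rows.

14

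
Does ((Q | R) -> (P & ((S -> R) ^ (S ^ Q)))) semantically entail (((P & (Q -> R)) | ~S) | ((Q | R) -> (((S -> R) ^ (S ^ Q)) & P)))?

P | Q | R | S || φ | ψ
F | F | F | F || T | T
F | F | F | T || T | T
F | F | T | F || F | T
F | F | T | T || F | F
F | T | F | F || F | T
F | T | F | T || F | F
F | T | T | F || F | T
F | T | T | T || F | F
T | F | F | F || T | T
T | F | F | T || T | T
T | F | T | F || T | T
T | F | T | T || F | T
T | T | F | F || F | T
T | T | F | T || F | F
T | T | T | F || F | T
T | T | T | T || T | T
In every row where φ is true, ψ is also true, so φ ⊨ ψ.

yes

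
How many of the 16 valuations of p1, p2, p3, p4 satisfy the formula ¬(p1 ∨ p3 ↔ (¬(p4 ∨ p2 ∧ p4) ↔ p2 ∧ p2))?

p1 | p2 | p3 | p4 | (p1 ∨ p3) | (p2 ∧ p4) | (p4 ∨ (p2 ∧ p4)) | ¬(p4 ∨ (p2 ∧ p4)) | (p2 ∧ p2) | φ
-- | -- | -- | -- | --------- | --------- | ---------------- | ----------------- | --------- | -
1  | 1  | 1  | 1  |     1     |     1     |        1         |         0         |     1     | 1
1  | 1  | 1  | 0  |     1     |     0     |        0         |         1         |     1     | 0
1  | 1  | 0  | 1  |     1     |     1     |        1         |         0         |     1     | 1
1  | 1  | 0  | 0  |     1     |     0     |        0         |         1         |     1     | 0
1  | 0  | 1  | 1  |     1     |     0     |        1         |         0         |     0     | 0
1  | 0  | 1  | 0  |     1     |     0     |        0         |         1         |     0     | 1
1  | 0  | 0  | 1  |     1     |     0     |        1         |         0         |     0     | 0
1  | 0  | 0  | 0  |     1     |     0     |        0         |         1         |     0     | 1
0  | 1  | 1  | 1  |     1     |     1     |        1         |         0         |     1     | 1
0  | 1  | 1  | 0  |     1     |     0     |        0         |         1         |     1     | 0
0  | 1  | 0  | 1  |     0     |     1     |        1         |         0         |     1     | 0
0  | 1  | 0  | 0  |     0     |     0     |        0         |         1         |     1     | 1
0  | 0  | 1  | 1  |     1     |     0     |        1         |         0         |     0     | 0
0  | 0  | 1  | 0  |     1     |     0     |        0         |         1         |     0     | 1
0  | 0  | 0  | 1  |     0     |     0     |        1         |         0         |     0     | 1
0  | 0  | 0  | 0  |     0     |     0     |        0         |         1         |     0     | 0
The formula is true on 8 of the 16 rows.

8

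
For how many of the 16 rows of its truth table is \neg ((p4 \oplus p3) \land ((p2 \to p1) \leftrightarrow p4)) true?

p1  p2  p3  p4  |  φ
T   T   T   T   |  T
T   T   T   F   |  T
T   T   F   T   |  F
T   T   F   F   |  T
T   F   T   T   |  T
T   F   T   F   |  T
T   F   F   T   |  F
T   F   F   F   |  T
F   T   T   T   |  T
F   T   T   F   |  F
F   T   F   T   |  T
F   T   F   F   |  T
F   F   T   T   |  T
F   F   T   F   |  T
F   F   F   T   |  F
F   F   F   F   |  T
The formula is true on 12 of the 16 rows.

12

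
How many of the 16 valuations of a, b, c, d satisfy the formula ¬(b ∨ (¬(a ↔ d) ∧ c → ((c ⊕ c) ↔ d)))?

1

a  b  c  d  |  φ
T  T  T  T  |  F
T  T  T  F  |  F
T  T  F  T  |  F
T  T  F  F  |  F
T  F  T  T  |  F
T  F  T  F  |  F
T  F  F  T  |  F
T  F  F  F  |  F
F  T  T  T  |  F
F  T  T  F  |  F
F  T  F  T  |  F
F  T  F  F  |  F
F  F  T  T  |  T
F  F  T  F  |  F
F  F  F  T  |  F
F  F  F  F  |  F
The formula is true on 1 of the 16 rows.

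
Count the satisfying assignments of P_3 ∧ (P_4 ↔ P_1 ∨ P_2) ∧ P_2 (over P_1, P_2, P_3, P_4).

 P_1    P_2    P_3    P_4   |  (P_1 ∨ P_2)  (P_4 ↔ (P_1 ∨ P_2))  ((P_4 ↔ (P_1 ∨ P_2)) ∧ P_2)  (P_3 ∧ ((P_4 ↔ (P_1 ∨ P_2)) ∧ P_2))
False  False  False  False  |     False             True                    False                            False               
False  False  False   True  |     False            False                    False                            False               
False  False   True  False  |     False             True                    False                            False               
False  False   True   True  |     False            False                    False                            False               
False   True  False  False  |      True            False                    False                            False               
False   True  False   True  |      True             True                     True                            False               
False   True   True  False  |      True            False                    False                            False               
False   True   True   True  |      True             True                     True                             True               
 True  False  False  False  |      True            False                    False                            False               
 True  False  False   True  |      True             True                    False                            False               
 True  False   True  False  |      True            False                    False                            False               
 True  False   True   True  |      True             True                    False                            False               
 True   True  False  False  |      True            False                    False                            False               
 True   True  False   True  |      True             True                     True                            False               
 True   True   True  False  |      True            False                    False                            False               
 True   True   True   True  |      True             True                     True                             True               
The formula is true on 2 of the 16 rows.

2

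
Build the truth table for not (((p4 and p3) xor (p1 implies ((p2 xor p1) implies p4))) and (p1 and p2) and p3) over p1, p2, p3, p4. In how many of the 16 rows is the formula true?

15

p1  p2  p3  p4  |  (p4 and p3)  (p2 xor p1)  ((p2 xor p1) implies p4)  (p1 and p2)  φ
0   0   0   0   |       0            0                  1                   0       1
0   0   0   1   |       0            0                  1                   0       1
0   0   1   0   |       0            0                  1                   0       1
0   0   1   1   |       1            0                  1                   0       1
0   1   0   0   |       0            1                  0                   0       1
0   1   0   1   |       0            1                  1                   0       1
0   1   1   0   |       0            1                  0                   0       1
0   1   1   1   |       1            1                  1                   0       1
1   0   0   0   |       0            1                  0                   0       1
1   0   0   1   |       0            1                  1                   0       1
1   0   1   0   |       0            1                  0                   0       1
1   0   1   1   |       1            1                  1                   0       1
1   1   0   0   |       0            0                  1                   1       1
1   1   0   1   |       0            0                  1                   1       1
1   1   1   0   |       0            0                  1                   1       0
1   1   1   1   |       1            0                  1                   1       1
The formula is true on 15 of the 16 rows.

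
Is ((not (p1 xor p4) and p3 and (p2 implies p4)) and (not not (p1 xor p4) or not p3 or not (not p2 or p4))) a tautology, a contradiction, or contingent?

p1 | p2 | p3 | p4 | φ
-- | -- | -- | -- | -
T  | T  | T  | T  | F
T  | T  | T  | F  | F
T  | T  | F  | T  | F
T  | T  | F  | F  | F
T  | F  | T  | T  | F
T  | F  | T  | F  | F
T  | F  | F  | T  | F
T  | F  | F  | F  | F
F  | T  | T  | T  | F
F  | T  | T  | F  | F
F  | T  | F  | T  | F
F  | T  | F  | F  | F
F  | F  | T  | T  | F
F  | F  | T  | F  | F
F  | F  | F  | T  | F
F  | F  | F  | F  | F
Every row is F, so the formula is a contradiction.

contradiction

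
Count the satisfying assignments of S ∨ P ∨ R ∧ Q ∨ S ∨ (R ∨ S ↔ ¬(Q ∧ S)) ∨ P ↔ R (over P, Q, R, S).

10

P | Q | R | S || φ
T | T | T | T || T
T | T | T | F || T
T | T | F | T || F
T | T | F | F || F
T | F | T | T || T
T | F | T | F || T
T | F | F | T || F
T | F | F | F || F
F | T | T | T || T
F | T | T | F || T
F | T | F | T || F
F | T | F | F || T
F | F | T | T || T
F | F | T | F || T
F | F | F | T || F
F | F | F | F || T
The formula is true on 10 of the 16 rows.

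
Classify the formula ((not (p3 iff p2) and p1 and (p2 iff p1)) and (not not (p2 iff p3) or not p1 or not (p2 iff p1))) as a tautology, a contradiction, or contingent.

p1 | p2 | p3 | (p3 iff p2) | not (p3 iff p2) | (p2 iff p1) | (p2 iff p3) | not (p2 iff p3) | not not (p2 iff p3) | not p1 | not (p2 iff p1) | φ
-- | -- | -- | ----------- | --------------- | ----------- | ----------- | --------------- | ------------------- | ------ | --------------- | -
T  | T  | T  |      T      |        F        |      T      |      T      |        F        |          T          |   F    |        F        | F
T  | T  | F  |      F      |        T        |      T      |      F      |        T        |          F          |   F    |        F        | F
T  | F  | T  |      F      |        T        |      F      |      F      |        T        |          F          |   F    |        T        | F
T  | F  | F  |      T      |        F        |      F      |      T      |        F        |          T          |   F    |        T        | F
F  | T  | T  |      T      |        F        |      F      |      T      |        F        |          T          |   T    |        T        | F
F  | T  | F  |      F      |        T        |      F      |      F      |        T        |          F          |   T    |        T        | F
F  | F  | T  |      F      |        T        |      T      |      F      |        T        |          F          |   T    |        F        | F
F  | F  | F  |      T      |        F        |      T      |      T      |        F        |          T          |   T    |        F        | F
Every row is F, so the formula is a contradiction.

contradiction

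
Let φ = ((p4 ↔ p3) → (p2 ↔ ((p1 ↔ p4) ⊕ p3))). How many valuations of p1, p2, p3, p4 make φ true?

12

  p1  |   p2  |   p3  |   p4  || (p4 ↔ p3) | (p1 ↔ p4) | ((p1 ↔ p4) ⊕ p3) | (p2 ↔ ((p1 ↔ p4) ⊕ p3)) |   φ  
False | False | False | False ||    True   |    True   |       True       |          False          | False
False | False | False |  True ||   False   |   False   |      False       |           True          |  True
False | False |  True | False ||   False   |    True   |      False       |           True          |  True
False | False |  True |  True ||    True   |   False   |       True       |          False          | False
False |  True | False | False ||    True   |    True   |       True       |           True          |  True
False |  True | False |  True ||   False   |   False   |      False       |          False          |  True
False |  True |  True | False ||   False   |    True   |      False       |          False          |  True
False |  True |  True |  True ||    True   |   False   |       True       |           True          |  True
 True | False | False | False ||    True   |   False   |      False       |           True          |  True
 True | False | False |  True ||   False   |    True   |       True       |          False          |  True
 True | False |  True | False ||   False   |   False   |       True       |          False          |  True
 True | False |  True |  True ||    True   |    True   |      False       |           True          |  True
 True |  True | False | False ||    True   |   False   |      False       |          False          | False
 True |  True | False |  True ||   False   |    True   |       True       |           True          |  True
 True |  True |  True | False ||   False   |   False   |       True       |           True          |  True
 True |  True |  True |  True ||    True   |    True   |      False       |          False          | False
The formula is true on 12 of the 16 rows.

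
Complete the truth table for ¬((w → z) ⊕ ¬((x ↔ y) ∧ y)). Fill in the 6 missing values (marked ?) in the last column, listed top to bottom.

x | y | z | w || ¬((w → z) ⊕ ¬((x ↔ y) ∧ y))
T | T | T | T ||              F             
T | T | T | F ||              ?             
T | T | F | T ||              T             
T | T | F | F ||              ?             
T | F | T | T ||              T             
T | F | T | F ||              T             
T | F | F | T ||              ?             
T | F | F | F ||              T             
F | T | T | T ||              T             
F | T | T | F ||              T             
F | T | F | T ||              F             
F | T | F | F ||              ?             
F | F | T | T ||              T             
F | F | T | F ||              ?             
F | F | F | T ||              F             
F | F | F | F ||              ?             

F, F, F, T, T, T

Row x=T, y=T, z=T, w=F: (w → z) = T, ¬((x ↔ y) ∧ y) = F, ((w → z) ⊕ ¬((x ↔ y) ∧ y)) = T, so ¬((w → z) ⊕ ¬((x ↔ y) ∧ y)) = F.
Row x=T, y=T, z=F, w=F: (w → z) = T, ¬((x ↔ y) ∧ y) = F, ((w → z) ⊕ ¬((x ↔ y) ∧ y)) = T, so ¬((w → z) ⊕ ¬((x ↔ y) ∧ y)) = F.
Row x=T, y=F, z=F, w=T: (w → z) = F, ¬((x ↔ y) ∧ y) = T, ((w → z) ⊕ ¬((x ↔ y) ∧ y)) = T, so ¬((w → z) ⊕ ¬((x ↔ y) ∧ y)) = F.
Row x=F, y=T, z=F, w=F: (w → z) = T, ¬((x ↔ y) ∧ y) = T, ((w → z) ⊕ ¬((x ↔ y) ∧ y)) = F, so ¬((w → z) ⊕ ¬((x ↔ y) ∧ y)) = T.
Row x=F, y=F, z=T, w=F: (w → z) = T, ¬((x ↔ y) ∧ y) = T, ((w → z) ⊕ ¬((x ↔ y) ∧ y)) = F, so ¬((w → z) ⊕ ¬((x ↔ y) ∧ y)) = T.
Row x=F, y=F, z=F, w=F: (w → z) = T, ¬((x ↔ y) ∧ y) = T, ((w → z) ⊕ ¬((x ↔ y) ∧ y)) = F, so ¬((w → z) ⊕ ¬((x ↔ y) ∧ y)) = T.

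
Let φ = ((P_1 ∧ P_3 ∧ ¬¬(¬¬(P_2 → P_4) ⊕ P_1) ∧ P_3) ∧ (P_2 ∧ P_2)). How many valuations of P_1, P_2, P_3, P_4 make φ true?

1

 P_1  |  P_2  |  P_3  |  P_4  | (P_2 → P_4) | ¬(P_2 → P_4) | ¬¬(P_2 → P_4) | (¬¬(P_2 → P_4) ⊕ P_1) | ¬(¬¬(P_2 → P_4) ⊕ P_1) | ¬¬(¬¬(P_2 → P_4) ⊕ P_1) | (P_2 ∧ P_2) |   φ  
----- | ----- | ----- | ----- | ----------- | ------------ | ------------- | --------------------- | ---------------------- | ----------------------- | ----------- | -----
 True |  True |  True |  True |     True    |    False     |      True     |         False         |          True          |          False          |     True    | False
 True |  True |  True | False |    False    |     True     |     False     |          True         |         False          |           True          |     True    |  True
 True |  True | False |  True |     True    |    False     |      True     |         False         |          True          |          False          |     True    | False
 True |  True | False | False |    False    |     True     |     False     |          True         |         False          |           True          |     True    | False
 True | False |  True |  True |     True    |    False     |      True     |         False         |          True          |          False          |    False    | False
 True | False |  True | False |     True    |    False     |      True     |         False         |          True          |          False          |    False    | False
 True | False | False |  True |     True    |    False     |      True     |         False         |          True          |          False          |    False    | False
 True | False | False | False |     True    |    False     |      True     |         False         |          True          |          False          |    False    | False
False |  True |  True |  True |     True    |    False     |      True     |          True         |         False          |           True          |     True    | False
False |  True |  True | False |    False    |     True     |     False     |         False         |          True          |          False          |     True    | False
False |  True | False |  True |     True    |    False     |      True     |          True         |         False          |           True          |     True    | False
False |  True | False | False |    False    |     True     |     False     |         False         |          True          |          False          |     True    | False
False | False |  True |  True |     True    |    False     |      True     |          True         |         False          |           True          |    False    | False
False | False |  True | False |     True    |    False     |      True     |          True         |         False          |           True          |    False    | False
False | False | False |  True |     True    |    False     |      True     |          True         |         False          |           True          |    False    | False
False | False | False | False |     True    |    False     |      True     |          True         |         False          |           True          |    False    | False
The formula is true on 1 of the 16 rows.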